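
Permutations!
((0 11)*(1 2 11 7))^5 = (11)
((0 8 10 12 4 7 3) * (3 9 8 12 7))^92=((0 12 4 3)(7 9 8 10))^92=(12)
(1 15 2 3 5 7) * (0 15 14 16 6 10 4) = (0 15 2 3 5 7 1 14 16 6 10 4) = [15, 14, 3, 5, 0, 7, 10, 1, 8, 9, 4, 11, 12, 13, 16, 2, 6]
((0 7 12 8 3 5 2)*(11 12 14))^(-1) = ((0 7 14 11 12 8 3 5 2))^(-1) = (0 2 5 3 8 12 11 14 7)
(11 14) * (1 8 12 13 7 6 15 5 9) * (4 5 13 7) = (1 8 12 7 6 15 13 4 5 9)(11 14) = [0, 8, 2, 3, 5, 9, 15, 6, 12, 1, 10, 14, 7, 4, 11, 13]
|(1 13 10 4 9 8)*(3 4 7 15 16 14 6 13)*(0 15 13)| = 15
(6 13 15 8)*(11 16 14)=(6 13 15 8)(11 16 14)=[0, 1, 2, 3, 4, 5, 13, 7, 6, 9, 10, 16, 12, 15, 11, 8, 14]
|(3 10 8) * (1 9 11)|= |(1 9 11)(3 10 8)|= 3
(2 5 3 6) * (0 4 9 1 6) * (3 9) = (0 4 3)(1 6 2 5 9) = [4, 6, 5, 0, 3, 9, 2, 7, 8, 1]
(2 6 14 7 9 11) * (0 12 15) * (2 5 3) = [12, 1, 6, 2, 4, 3, 14, 9, 8, 11, 10, 5, 15, 13, 7, 0] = (0 12 15)(2 6 14 7 9 11 5 3)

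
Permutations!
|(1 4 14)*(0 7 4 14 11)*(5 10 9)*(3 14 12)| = 12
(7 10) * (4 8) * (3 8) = [0, 1, 2, 8, 3, 5, 6, 10, 4, 9, 7] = (3 8 4)(7 10)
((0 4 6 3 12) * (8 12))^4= (0 8 6)(3 4 12)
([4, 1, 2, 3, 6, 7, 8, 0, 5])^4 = (0 5 6)(4 7 8)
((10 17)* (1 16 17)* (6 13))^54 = (1 17)(10 16)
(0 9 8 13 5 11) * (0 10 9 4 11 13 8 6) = [4, 1, 2, 3, 11, 13, 0, 7, 8, 6, 9, 10, 12, 5] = (0 4 11 10 9 6)(5 13)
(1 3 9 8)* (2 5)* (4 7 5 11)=(1 3 9 8)(2 11 4 7 5)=[0, 3, 11, 9, 7, 2, 6, 5, 1, 8, 10, 4]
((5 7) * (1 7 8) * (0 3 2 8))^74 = ((0 3 2 8 1 7 5))^74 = (0 1 3 7 2 5 8)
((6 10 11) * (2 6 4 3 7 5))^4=(2 4)(3 6)(5 11)(7 10)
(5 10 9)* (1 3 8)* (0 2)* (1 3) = (0 2)(3 8)(5 10 9) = [2, 1, 0, 8, 4, 10, 6, 7, 3, 5, 9]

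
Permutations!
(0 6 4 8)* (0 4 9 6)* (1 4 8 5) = (1 4 5)(6 9) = [0, 4, 2, 3, 5, 1, 9, 7, 8, 6]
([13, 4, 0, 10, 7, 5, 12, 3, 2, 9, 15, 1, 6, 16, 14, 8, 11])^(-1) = [2, 11, 8, 7, 1, 5, 12, 4, 15, 9, 3, 16, 6, 0, 14, 10, 13]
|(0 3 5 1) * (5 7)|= |(0 3 7 5 1)|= 5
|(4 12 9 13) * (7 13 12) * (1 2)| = |(1 2)(4 7 13)(9 12)| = 6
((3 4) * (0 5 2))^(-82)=(0 2 5)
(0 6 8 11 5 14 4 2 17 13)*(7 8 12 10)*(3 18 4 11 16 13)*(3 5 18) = (0 6 12 10 7 8 16 13)(2 17 5 14 11 18 4) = [6, 1, 17, 3, 2, 14, 12, 8, 16, 9, 7, 18, 10, 0, 11, 15, 13, 5, 4]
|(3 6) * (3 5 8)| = 4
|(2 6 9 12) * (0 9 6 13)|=|(0 9 12 2 13)|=5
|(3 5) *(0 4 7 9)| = |(0 4 7 9)(3 5)| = 4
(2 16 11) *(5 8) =[0, 1, 16, 3, 4, 8, 6, 7, 5, 9, 10, 2, 12, 13, 14, 15, 11] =(2 16 11)(5 8)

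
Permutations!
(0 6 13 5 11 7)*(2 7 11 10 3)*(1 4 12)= (0 6 13 5 10 3 2 7)(1 4 12)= [6, 4, 7, 2, 12, 10, 13, 0, 8, 9, 3, 11, 1, 5]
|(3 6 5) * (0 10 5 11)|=6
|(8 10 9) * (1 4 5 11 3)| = |(1 4 5 11 3)(8 10 9)| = 15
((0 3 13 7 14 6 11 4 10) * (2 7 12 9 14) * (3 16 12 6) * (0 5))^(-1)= ((0 16 12 9 14 3 13 6 11 4 10 5)(2 7))^(-1)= (0 5 10 4 11 6 13 3 14 9 12 16)(2 7)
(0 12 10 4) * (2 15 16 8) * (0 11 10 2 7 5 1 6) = (0 12 2 15 16 8 7 5 1 6)(4 11 10) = [12, 6, 15, 3, 11, 1, 0, 5, 7, 9, 4, 10, 2, 13, 14, 16, 8]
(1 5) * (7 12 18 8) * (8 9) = (1 5)(7 12 18 9 8) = [0, 5, 2, 3, 4, 1, 6, 12, 7, 8, 10, 11, 18, 13, 14, 15, 16, 17, 9]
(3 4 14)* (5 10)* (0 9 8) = (0 9 8)(3 4 14)(5 10) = [9, 1, 2, 4, 14, 10, 6, 7, 0, 8, 5, 11, 12, 13, 3]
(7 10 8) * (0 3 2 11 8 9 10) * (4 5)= (0 3 2 11 8 7)(4 5)(9 10)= [3, 1, 11, 2, 5, 4, 6, 0, 7, 10, 9, 8]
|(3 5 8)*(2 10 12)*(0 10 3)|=7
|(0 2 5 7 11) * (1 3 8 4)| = |(0 2 5 7 11)(1 3 8 4)| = 20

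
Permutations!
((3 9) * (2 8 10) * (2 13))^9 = (2 8 10 13)(3 9)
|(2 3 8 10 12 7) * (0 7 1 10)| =15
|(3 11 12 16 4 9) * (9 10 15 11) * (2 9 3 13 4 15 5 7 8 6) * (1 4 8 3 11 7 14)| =|(1 4 10 5 14)(2 9 13 8 6)(3 11 12 16 15 7)| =30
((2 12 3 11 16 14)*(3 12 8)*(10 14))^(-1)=(2 14 10 16 11 3 8)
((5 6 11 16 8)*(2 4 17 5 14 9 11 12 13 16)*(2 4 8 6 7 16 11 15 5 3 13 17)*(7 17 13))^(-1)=(2 4 11 13 12 6 16 7 3 17 5 15 9 14 8)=((2 8 14 9 15 5 17 3 7 16 6 12 13 11 4))^(-1)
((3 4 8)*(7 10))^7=(3 4 8)(7 10)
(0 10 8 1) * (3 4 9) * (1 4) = (0 10 8 4 9 3 1) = [10, 0, 2, 1, 9, 5, 6, 7, 4, 3, 8]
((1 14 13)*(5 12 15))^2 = ((1 14 13)(5 12 15))^2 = (1 13 14)(5 15 12)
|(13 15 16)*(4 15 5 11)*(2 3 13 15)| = 6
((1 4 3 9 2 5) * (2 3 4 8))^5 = (1 8 2 5)(3 9)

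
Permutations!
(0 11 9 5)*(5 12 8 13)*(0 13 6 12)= (0 11 9)(5 13)(6 12 8)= [11, 1, 2, 3, 4, 13, 12, 7, 6, 0, 10, 9, 8, 5]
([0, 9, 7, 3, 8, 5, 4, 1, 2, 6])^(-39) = [0, 4, 9, 3, 7, 5, 2, 6, 1, 8]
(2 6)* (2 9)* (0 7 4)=(0 7 4)(2 6 9)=[7, 1, 6, 3, 0, 5, 9, 4, 8, 2]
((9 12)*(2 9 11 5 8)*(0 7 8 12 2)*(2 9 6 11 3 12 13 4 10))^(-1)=(0 8 7)(2 10 4 13 5 11 6)(3 12)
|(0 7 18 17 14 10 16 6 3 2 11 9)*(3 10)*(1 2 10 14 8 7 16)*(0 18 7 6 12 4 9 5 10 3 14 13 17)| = |(0 16 12 4 9 18)(1 2 11 5 10)(6 13 17 8)| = 60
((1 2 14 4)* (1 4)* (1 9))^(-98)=((1 2 14 9))^(-98)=(1 14)(2 9)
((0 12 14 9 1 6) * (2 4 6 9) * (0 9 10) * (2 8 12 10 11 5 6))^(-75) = ((0 10)(1 11 5 6 9)(2 4)(8 12 14))^(-75) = (14)(0 10)(2 4)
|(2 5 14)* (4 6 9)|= 3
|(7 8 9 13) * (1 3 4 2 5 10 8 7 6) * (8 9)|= 9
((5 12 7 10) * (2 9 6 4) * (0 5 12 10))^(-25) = (12)(2 4 6 9)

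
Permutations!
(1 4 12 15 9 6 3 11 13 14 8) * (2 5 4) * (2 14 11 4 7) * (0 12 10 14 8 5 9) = (0 12 15)(1 8)(2 9 6 3 4 10 14 5 7)(11 13) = [12, 8, 9, 4, 10, 7, 3, 2, 1, 6, 14, 13, 15, 11, 5, 0]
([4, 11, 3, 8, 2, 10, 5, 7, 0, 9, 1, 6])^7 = [2, 6, 8, 0, 3, 1, 10, 7, 4, 9, 11, 5]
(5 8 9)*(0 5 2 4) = [5, 1, 4, 3, 0, 8, 6, 7, 9, 2] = (0 5 8 9 2 4)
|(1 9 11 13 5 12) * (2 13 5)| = 10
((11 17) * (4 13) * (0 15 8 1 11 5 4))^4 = (0 11 13 1 4 8 5 15 17)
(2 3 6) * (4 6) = (2 3 4 6) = [0, 1, 3, 4, 6, 5, 2]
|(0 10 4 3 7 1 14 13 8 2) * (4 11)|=|(0 10 11 4 3 7 1 14 13 8 2)|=11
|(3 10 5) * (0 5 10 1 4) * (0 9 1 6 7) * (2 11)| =30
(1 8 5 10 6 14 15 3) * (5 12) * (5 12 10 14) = [0, 8, 2, 1, 4, 14, 5, 7, 10, 9, 6, 11, 12, 13, 15, 3] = (1 8 10 6 5 14 15 3)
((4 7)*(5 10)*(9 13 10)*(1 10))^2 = ((1 10 5 9 13)(4 7))^2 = (1 5 13 10 9)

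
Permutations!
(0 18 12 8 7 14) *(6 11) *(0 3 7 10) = [18, 1, 2, 7, 4, 5, 11, 14, 10, 9, 0, 6, 8, 13, 3, 15, 16, 17, 12] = (0 18 12 8 10)(3 7 14)(6 11)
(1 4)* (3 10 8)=(1 4)(3 10 8)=[0, 4, 2, 10, 1, 5, 6, 7, 3, 9, 8]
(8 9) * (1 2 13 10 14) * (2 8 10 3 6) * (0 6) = [6, 8, 13, 0, 4, 5, 2, 7, 9, 10, 14, 11, 12, 3, 1] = (0 6 2 13 3)(1 8 9 10 14)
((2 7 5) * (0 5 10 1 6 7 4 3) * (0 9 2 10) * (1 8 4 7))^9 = (10)(1 6)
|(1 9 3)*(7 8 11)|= 3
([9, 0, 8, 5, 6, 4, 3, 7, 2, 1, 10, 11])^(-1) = (11)(0 1 9)(2 8)(3 6 4 5)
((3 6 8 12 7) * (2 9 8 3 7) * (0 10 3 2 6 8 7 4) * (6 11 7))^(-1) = ((0 10 3 8 12 11 7 4)(2 9 6))^(-1) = (0 4 7 11 12 8 3 10)(2 6 9)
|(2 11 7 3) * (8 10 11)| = 6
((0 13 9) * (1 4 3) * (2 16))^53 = ((0 13 9)(1 4 3)(2 16))^53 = (0 9 13)(1 3 4)(2 16)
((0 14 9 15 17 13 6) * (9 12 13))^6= (17)(0 14 12 13 6)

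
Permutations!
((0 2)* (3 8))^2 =(8)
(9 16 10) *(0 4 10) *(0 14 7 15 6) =(0 4 10 9 16 14 7 15 6) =[4, 1, 2, 3, 10, 5, 0, 15, 8, 16, 9, 11, 12, 13, 7, 6, 14]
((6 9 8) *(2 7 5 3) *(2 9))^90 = ((2 7 5 3 9 8 6))^90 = (2 6 8 9 3 5 7)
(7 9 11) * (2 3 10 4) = (2 3 10 4)(7 9 11) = [0, 1, 3, 10, 2, 5, 6, 9, 8, 11, 4, 7]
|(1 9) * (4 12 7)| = |(1 9)(4 12 7)| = 6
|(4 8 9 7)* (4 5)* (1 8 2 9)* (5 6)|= 6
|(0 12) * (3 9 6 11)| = 4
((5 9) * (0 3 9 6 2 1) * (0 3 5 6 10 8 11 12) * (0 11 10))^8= (12)(1 6 3 2 9)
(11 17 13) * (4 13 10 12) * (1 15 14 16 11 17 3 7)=(1 15 14 16 11 3 7)(4 13 17 10 12)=[0, 15, 2, 7, 13, 5, 6, 1, 8, 9, 12, 3, 4, 17, 16, 14, 11, 10]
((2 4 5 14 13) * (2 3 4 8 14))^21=(14)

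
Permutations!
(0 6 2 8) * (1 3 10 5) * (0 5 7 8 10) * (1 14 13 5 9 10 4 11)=(0 6 2 4 11 1 3)(5 14 13)(7 8 9 10)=[6, 3, 4, 0, 11, 14, 2, 8, 9, 10, 7, 1, 12, 5, 13]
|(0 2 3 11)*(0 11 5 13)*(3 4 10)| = 7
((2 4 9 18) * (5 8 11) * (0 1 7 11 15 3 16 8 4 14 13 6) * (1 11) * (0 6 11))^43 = (1 7)(2 11 9 14 5 18 13 4)(3 15 8 16)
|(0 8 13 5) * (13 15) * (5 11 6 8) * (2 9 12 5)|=|(0 2 9 12 5)(6 8 15 13 11)|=5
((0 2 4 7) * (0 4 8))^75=((0 2 8)(4 7))^75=(8)(4 7)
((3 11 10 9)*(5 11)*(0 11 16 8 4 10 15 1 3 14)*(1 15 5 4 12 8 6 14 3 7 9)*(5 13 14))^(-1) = ((0 11 13 14)(1 7 9 3 4 10)(5 16 6)(8 12))^(-1) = (0 14 13 11)(1 10 4 3 9 7)(5 6 16)(8 12)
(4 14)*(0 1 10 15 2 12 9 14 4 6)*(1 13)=(0 13 1 10 15 2 12 9 14 6)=[13, 10, 12, 3, 4, 5, 0, 7, 8, 14, 15, 11, 9, 1, 6, 2]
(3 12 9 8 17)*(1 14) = (1 14)(3 12 9 8 17) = [0, 14, 2, 12, 4, 5, 6, 7, 17, 8, 10, 11, 9, 13, 1, 15, 16, 3]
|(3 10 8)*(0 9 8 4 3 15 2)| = |(0 9 8 15 2)(3 10 4)| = 15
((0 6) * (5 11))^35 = ((0 6)(5 11))^35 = (0 6)(5 11)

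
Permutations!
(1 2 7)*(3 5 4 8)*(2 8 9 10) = (1 8 3 5 4 9 10 2 7) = [0, 8, 7, 5, 9, 4, 6, 1, 3, 10, 2]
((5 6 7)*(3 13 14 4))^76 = (14)(5 6 7)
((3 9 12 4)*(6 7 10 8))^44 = ((3 9 12 4)(6 7 10 8))^44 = (12)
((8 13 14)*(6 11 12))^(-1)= ((6 11 12)(8 13 14))^(-1)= (6 12 11)(8 14 13)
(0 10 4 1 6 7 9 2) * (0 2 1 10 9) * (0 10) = [9, 6, 2, 3, 0, 5, 7, 10, 8, 1, 4] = (0 9 1 6 7 10 4)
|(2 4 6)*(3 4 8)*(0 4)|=|(0 4 6 2 8 3)|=6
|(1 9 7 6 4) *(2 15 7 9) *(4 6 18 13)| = 7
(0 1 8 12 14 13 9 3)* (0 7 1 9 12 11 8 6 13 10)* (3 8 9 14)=(0 14 10)(1 6 13 12 3 7)(8 11 9)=[14, 6, 2, 7, 4, 5, 13, 1, 11, 8, 0, 9, 3, 12, 10]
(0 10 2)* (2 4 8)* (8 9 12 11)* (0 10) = (2 10 4 9 12 11 8) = [0, 1, 10, 3, 9, 5, 6, 7, 2, 12, 4, 8, 11]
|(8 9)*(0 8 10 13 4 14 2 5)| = |(0 8 9 10 13 4 14 2 5)| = 9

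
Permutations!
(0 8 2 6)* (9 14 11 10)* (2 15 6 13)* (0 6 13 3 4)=(0 8 15 13 2 3 4)(9 14 11 10)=[8, 1, 3, 4, 0, 5, 6, 7, 15, 14, 9, 10, 12, 2, 11, 13]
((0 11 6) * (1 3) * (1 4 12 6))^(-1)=((0 11 1 3 4 12 6))^(-1)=(0 6 12 4 3 1 11)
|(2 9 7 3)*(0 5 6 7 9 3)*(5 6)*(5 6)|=|(9)(0 5 6 7)(2 3)|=4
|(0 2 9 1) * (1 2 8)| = |(0 8 1)(2 9)| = 6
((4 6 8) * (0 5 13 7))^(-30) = (0 13)(5 7)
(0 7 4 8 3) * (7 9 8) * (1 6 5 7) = (0 9 8 3)(1 6 5 7 4) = [9, 6, 2, 0, 1, 7, 5, 4, 3, 8]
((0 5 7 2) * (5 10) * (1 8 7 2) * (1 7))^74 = ((0 10 5 2)(1 8))^74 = (0 5)(2 10)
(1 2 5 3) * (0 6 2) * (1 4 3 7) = (0 6 2 5 7 1)(3 4) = [6, 0, 5, 4, 3, 7, 2, 1]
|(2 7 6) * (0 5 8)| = 3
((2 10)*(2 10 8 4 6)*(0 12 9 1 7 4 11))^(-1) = ((0 12 9 1 7 4 6 2 8 11))^(-1) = (0 11 8 2 6 4 7 1 9 12)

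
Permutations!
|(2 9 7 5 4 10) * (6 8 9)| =8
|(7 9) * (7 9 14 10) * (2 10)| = 4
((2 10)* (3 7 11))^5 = (2 10)(3 11 7) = ((2 10)(3 7 11))^5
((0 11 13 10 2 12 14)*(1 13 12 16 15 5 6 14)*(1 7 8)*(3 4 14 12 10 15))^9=(0 11 10 2 16 3 4 14)(1 13 15 5 6 12 7 8)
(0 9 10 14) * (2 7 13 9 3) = (0 3 2 7 13 9 10 14) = [3, 1, 7, 2, 4, 5, 6, 13, 8, 10, 14, 11, 12, 9, 0]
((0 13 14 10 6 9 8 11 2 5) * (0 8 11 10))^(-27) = ((0 13 14)(2 5 8 10 6 9 11))^(-27) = (14)(2 5 8 10 6 9 11)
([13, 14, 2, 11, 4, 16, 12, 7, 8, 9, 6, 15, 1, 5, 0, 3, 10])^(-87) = [16, 13, 2, 3, 4, 6, 14, 7, 8, 9, 1, 11, 0, 10, 5, 15, 12]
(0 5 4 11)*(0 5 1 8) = (0 1 8)(4 11 5) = [1, 8, 2, 3, 11, 4, 6, 7, 0, 9, 10, 5]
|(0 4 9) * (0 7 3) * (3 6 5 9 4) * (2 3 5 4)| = 8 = |(0 5 9 7 6 4 2 3)|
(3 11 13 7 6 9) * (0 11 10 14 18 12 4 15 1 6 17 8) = (0 11 13 7 17 8)(1 6 9 3 10 14 18 12 4 15) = [11, 6, 2, 10, 15, 5, 9, 17, 0, 3, 14, 13, 4, 7, 18, 1, 16, 8, 12]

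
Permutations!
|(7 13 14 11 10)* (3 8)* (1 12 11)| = 14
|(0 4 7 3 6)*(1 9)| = |(0 4 7 3 6)(1 9)| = 10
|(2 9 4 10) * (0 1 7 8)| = 4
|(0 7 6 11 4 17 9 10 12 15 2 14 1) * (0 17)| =|(0 7 6 11 4)(1 17 9 10 12 15 2 14)| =40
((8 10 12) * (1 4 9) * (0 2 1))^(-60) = (12)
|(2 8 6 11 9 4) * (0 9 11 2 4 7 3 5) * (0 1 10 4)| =24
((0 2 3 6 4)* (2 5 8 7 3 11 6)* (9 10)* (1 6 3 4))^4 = (0 4 7 8 5)(2 11 3)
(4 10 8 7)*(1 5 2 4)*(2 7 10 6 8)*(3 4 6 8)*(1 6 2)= (1 5 7 6 3 4 8 10)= [0, 5, 2, 4, 8, 7, 3, 6, 10, 9, 1]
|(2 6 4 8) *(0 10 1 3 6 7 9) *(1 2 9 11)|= |(0 10 2 7 11 1 3 6 4 8 9)|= 11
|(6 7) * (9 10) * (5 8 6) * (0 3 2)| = 12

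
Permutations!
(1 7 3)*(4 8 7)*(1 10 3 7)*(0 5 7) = (0 5 7)(1 4 8)(3 10) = [5, 4, 2, 10, 8, 7, 6, 0, 1, 9, 3]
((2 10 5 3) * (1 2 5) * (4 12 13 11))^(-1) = ((1 2 10)(3 5)(4 12 13 11))^(-1) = (1 10 2)(3 5)(4 11 13 12)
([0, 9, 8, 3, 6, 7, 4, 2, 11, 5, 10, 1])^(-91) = (11)(4 6)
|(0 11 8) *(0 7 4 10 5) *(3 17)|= 14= |(0 11 8 7 4 10 5)(3 17)|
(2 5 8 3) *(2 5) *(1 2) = (1 2)(3 5 8) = [0, 2, 1, 5, 4, 8, 6, 7, 3]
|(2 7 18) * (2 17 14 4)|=6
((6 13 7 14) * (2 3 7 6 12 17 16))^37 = (2 7 12 16 3 14 17)(6 13)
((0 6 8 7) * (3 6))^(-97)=((0 3 6 8 7))^(-97)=(0 8 3 7 6)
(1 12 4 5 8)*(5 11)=[0, 12, 2, 3, 11, 8, 6, 7, 1, 9, 10, 5, 4]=(1 12 4 11 5 8)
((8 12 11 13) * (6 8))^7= (6 12 13 8 11)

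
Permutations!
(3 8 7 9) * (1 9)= [0, 9, 2, 8, 4, 5, 6, 1, 7, 3]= (1 9 3 8 7)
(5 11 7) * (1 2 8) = (1 2 8)(5 11 7) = [0, 2, 8, 3, 4, 11, 6, 5, 1, 9, 10, 7]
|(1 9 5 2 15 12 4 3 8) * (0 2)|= |(0 2 15 12 4 3 8 1 9 5)|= 10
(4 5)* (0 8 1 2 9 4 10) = (0 8 1 2 9 4 5 10) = [8, 2, 9, 3, 5, 10, 6, 7, 1, 4, 0]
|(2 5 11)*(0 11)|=|(0 11 2 5)|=4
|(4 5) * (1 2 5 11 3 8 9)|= 8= |(1 2 5 4 11 3 8 9)|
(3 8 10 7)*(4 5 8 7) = (3 7)(4 5 8 10) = [0, 1, 2, 7, 5, 8, 6, 3, 10, 9, 4]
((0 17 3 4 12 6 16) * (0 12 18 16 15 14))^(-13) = ((0 17 3 4 18 16 12 6 15 14))^(-13) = (0 6 18 17 15 16 3 14 12 4)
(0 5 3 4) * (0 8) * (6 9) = (0 5 3 4 8)(6 9) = [5, 1, 2, 4, 8, 3, 9, 7, 0, 6]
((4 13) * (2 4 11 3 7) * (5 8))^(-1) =(2 7 3 11 13 4)(5 8)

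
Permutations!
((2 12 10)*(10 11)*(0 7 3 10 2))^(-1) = ((0 7 3 10)(2 12 11))^(-1) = (0 10 3 7)(2 11 12)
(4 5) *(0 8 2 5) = [8, 1, 5, 3, 0, 4, 6, 7, 2] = (0 8 2 5 4)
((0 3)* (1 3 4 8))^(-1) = (0 3 1 8 4)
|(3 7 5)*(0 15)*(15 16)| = |(0 16 15)(3 7 5)| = 3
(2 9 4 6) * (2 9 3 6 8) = (2 3 6 9 4 8) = [0, 1, 3, 6, 8, 5, 9, 7, 2, 4]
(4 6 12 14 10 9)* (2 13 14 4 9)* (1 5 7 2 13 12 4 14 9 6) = [0, 5, 12, 3, 1, 7, 4, 2, 8, 6, 13, 11, 14, 9, 10] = (1 5 7 2 12 14 10 13 9 6 4)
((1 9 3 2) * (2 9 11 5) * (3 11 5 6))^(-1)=((1 5 2)(3 9 11 6))^(-1)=(1 2 5)(3 6 11 9)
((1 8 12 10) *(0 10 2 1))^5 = (0 10)(1 8 12 2)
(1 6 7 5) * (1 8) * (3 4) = (1 6 7 5 8)(3 4) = [0, 6, 2, 4, 3, 8, 7, 5, 1]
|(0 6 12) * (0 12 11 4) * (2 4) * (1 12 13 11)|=8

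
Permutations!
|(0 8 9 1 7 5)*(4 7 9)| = 10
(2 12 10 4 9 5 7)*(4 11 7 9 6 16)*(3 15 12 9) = [0, 1, 9, 15, 6, 3, 16, 2, 8, 5, 11, 7, 10, 13, 14, 12, 4] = (2 9 5 3 15 12 10 11 7)(4 6 16)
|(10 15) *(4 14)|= 2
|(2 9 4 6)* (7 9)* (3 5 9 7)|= 6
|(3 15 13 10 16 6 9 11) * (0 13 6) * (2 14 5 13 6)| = 12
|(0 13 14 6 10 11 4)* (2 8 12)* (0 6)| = 12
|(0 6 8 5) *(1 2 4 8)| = |(0 6 1 2 4 8 5)| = 7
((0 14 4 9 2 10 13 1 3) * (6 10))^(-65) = (0 6)(1 9)(2 3)(4 13)(10 14)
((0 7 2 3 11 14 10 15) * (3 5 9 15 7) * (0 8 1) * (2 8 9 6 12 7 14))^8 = ((0 3 11 2 5 6 12 7 8 1)(9 15)(10 14))^8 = (15)(0 8 12 5 11)(1 7 6 2 3)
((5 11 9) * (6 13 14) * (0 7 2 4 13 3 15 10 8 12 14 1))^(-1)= (0 1 13 4 2 7)(3 6 14 12 8 10 15)(5 9 11)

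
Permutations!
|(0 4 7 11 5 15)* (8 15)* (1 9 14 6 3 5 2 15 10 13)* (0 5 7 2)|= 15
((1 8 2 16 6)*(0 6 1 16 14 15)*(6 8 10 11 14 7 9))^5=((0 8 2 7 9 6 16 1 10 11 14 15))^5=(0 6 14 7 10 8 16 15 9 11 2 1)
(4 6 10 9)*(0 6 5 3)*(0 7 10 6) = (3 7 10 9 4 5) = [0, 1, 2, 7, 5, 3, 6, 10, 8, 4, 9]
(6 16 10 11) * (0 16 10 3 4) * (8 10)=(0 16 3 4)(6 8 10 11)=[16, 1, 2, 4, 0, 5, 8, 7, 10, 9, 11, 6, 12, 13, 14, 15, 3]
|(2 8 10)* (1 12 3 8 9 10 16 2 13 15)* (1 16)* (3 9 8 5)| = |(1 12 9 10 13 15 16 2 8)(3 5)| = 18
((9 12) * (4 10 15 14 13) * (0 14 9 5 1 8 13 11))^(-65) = (0 14 11)(1 12 15 4 8 5 9 10 13)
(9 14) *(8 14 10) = (8 14 9 10) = [0, 1, 2, 3, 4, 5, 6, 7, 14, 10, 8, 11, 12, 13, 9]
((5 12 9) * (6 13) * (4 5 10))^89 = ((4 5 12 9 10)(6 13))^89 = (4 10 9 12 5)(6 13)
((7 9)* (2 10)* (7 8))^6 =((2 10)(7 9 8))^6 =(10)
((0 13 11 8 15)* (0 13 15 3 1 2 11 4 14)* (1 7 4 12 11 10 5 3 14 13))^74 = (0 10 4 8 1 3 12)(2 7 11 15 5 13 14)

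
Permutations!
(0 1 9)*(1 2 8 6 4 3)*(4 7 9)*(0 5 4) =[2, 0, 8, 1, 3, 4, 7, 9, 6, 5] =(0 2 8 6 7 9 5 4 3 1)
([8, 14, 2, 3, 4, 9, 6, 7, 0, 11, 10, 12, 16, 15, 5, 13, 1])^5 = (0 8)(1 12 9 14 16 11 5)(13 15)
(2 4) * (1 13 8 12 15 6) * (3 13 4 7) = (1 4 2 7 3 13 8 12 15 6) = [0, 4, 7, 13, 2, 5, 1, 3, 12, 9, 10, 11, 15, 8, 14, 6]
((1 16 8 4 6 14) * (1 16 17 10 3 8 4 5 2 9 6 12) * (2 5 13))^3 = ((1 17 10 3 8 13 2 9 6 14 16 4 12))^3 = (1 3 2 14 12 10 13 6 4 17 8 9 16)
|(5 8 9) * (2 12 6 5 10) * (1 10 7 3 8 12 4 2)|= |(1 10)(2 4)(3 8 9 7)(5 12 6)|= 12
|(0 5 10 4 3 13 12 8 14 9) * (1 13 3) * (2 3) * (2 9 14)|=|(14)(0 5 10 4 1 13 12 8 2 3 9)|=11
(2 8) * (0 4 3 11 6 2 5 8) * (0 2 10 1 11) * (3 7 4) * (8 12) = [3, 11, 2, 0, 7, 12, 10, 4, 5, 9, 1, 6, 8] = (0 3)(1 11 6 10)(4 7)(5 12 8)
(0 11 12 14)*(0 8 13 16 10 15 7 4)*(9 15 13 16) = [11, 1, 2, 3, 0, 5, 6, 4, 16, 15, 13, 12, 14, 9, 8, 7, 10] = (0 11 12 14 8 16 10 13 9 15 7 4)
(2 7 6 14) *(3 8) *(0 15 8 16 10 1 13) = (0 15 8 3 16 10 1 13)(2 7 6 14) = [15, 13, 7, 16, 4, 5, 14, 6, 3, 9, 1, 11, 12, 0, 2, 8, 10]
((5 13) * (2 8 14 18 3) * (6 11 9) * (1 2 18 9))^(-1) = ((1 2 8 14 9 6 11)(3 18)(5 13))^(-1) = (1 11 6 9 14 8 2)(3 18)(5 13)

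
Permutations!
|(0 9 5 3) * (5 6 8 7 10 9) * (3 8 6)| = 7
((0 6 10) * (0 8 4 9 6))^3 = (4 10 9 8 6)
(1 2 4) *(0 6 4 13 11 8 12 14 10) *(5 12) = (0 6 4 1 2 13 11 8 5 12 14 10) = [6, 2, 13, 3, 1, 12, 4, 7, 5, 9, 0, 8, 14, 11, 10]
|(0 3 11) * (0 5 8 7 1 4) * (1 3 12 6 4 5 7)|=12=|(0 12 6 4)(1 5 8)(3 11 7)|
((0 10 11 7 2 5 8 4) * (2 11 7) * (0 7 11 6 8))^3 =(0 2 10 5 11)(4 8 6 7)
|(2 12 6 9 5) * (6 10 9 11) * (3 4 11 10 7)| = 10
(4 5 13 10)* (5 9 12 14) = (4 9 12 14 5 13 10) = [0, 1, 2, 3, 9, 13, 6, 7, 8, 12, 4, 11, 14, 10, 5]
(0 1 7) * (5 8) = (0 1 7)(5 8) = [1, 7, 2, 3, 4, 8, 6, 0, 5]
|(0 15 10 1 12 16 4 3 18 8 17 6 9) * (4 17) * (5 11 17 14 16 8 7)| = |(0 15 10 1 12 8 4 3 18 7 5 11 17 6 9)(14 16)| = 30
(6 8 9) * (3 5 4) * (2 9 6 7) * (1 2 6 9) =(1 2)(3 5 4)(6 8 9 7) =[0, 2, 1, 5, 3, 4, 8, 6, 9, 7]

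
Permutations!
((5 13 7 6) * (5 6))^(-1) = (5 7 13)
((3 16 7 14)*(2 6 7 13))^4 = ((2 6 7 14 3 16 13))^4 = (2 3 6 16 7 13 14)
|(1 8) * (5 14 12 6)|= 4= |(1 8)(5 14 12 6)|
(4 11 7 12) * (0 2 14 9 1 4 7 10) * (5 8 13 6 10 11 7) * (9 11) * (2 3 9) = (0 3 9 1 4 7 12 5 8 13 6 10)(2 14 11) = [3, 4, 14, 9, 7, 8, 10, 12, 13, 1, 0, 2, 5, 6, 11]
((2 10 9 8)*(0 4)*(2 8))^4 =(2 10 9)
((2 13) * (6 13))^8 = ((2 6 13))^8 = (2 13 6)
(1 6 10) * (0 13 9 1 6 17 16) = (0 13 9 1 17 16)(6 10) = [13, 17, 2, 3, 4, 5, 10, 7, 8, 1, 6, 11, 12, 9, 14, 15, 0, 16]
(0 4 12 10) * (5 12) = (0 4 5 12 10) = [4, 1, 2, 3, 5, 12, 6, 7, 8, 9, 0, 11, 10]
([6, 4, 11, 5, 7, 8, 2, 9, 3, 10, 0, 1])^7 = [9, 2, 0, 5, 11, 8, 10, 1, 3, 4, 7, 6]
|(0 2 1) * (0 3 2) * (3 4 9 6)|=|(1 4 9 6 3 2)|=6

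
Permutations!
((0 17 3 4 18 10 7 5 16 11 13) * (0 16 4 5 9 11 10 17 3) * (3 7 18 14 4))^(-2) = (0 18 16 11 7 17 10 13 9)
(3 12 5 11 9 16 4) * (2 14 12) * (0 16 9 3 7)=(0 16 4 7)(2 14 12 5 11 3)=[16, 1, 14, 2, 7, 11, 6, 0, 8, 9, 10, 3, 5, 13, 12, 15, 4]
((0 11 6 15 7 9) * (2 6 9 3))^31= (0 11 9)(2 6 15 7 3)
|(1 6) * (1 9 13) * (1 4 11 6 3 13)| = |(1 3 13 4 11 6 9)| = 7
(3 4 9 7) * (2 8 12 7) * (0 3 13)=(0 3 4 9 2 8 12 7 13)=[3, 1, 8, 4, 9, 5, 6, 13, 12, 2, 10, 11, 7, 0]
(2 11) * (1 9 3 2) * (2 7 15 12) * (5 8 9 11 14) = (1 11)(2 14 5 8 9 3 7 15 12) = [0, 11, 14, 7, 4, 8, 6, 15, 9, 3, 10, 1, 2, 13, 5, 12]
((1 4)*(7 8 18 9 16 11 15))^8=((1 4)(7 8 18 9 16 11 15))^8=(7 8 18 9 16 11 15)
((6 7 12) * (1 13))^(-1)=((1 13)(6 7 12))^(-1)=(1 13)(6 12 7)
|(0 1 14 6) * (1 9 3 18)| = 7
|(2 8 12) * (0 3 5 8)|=6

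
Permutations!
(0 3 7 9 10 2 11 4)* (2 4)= [3, 1, 11, 7, 0, 5, 6, 9, 8, 10, 4, 2]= (0 3 7 9 10 4)(2 11)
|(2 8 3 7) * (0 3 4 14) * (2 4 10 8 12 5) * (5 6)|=20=|(0 3 7 4 14)(2 12 6 5)(8 10)|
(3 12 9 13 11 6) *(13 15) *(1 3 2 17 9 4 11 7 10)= [0, 3, 17, 12, 11, 5, 2, 10, 8, 15, 1, 6, 4, 7, 14, 13, 16, 9]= (1 3 12 4 11 6 2 17 9 15 13 7 10)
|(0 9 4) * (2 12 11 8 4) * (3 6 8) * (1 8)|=|(0 9 2 12 11 3 6 1 8 4)|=10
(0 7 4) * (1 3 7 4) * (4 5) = (0 5 4)(1 3 7) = [5, 3, 2, 7, 0, 4, 6, 1]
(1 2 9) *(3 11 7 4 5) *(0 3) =(0 3 11 7 4 5)(1 2 9) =[3, 2, 9, 11, 5, 0, 6, 4, 8, 1, 10, 7]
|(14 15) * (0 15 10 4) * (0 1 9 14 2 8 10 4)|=|(0 15 2 8 10)(1 9 14 4)|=20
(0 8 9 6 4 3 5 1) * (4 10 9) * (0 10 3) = (0 8 4)(1 10 9 6 3 5) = [8, 10, 2, 5, 0, 1, 3, 7, 4, 6, 9]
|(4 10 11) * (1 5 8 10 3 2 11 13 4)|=|(1 5 8 10 13 4 3 2 11)|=9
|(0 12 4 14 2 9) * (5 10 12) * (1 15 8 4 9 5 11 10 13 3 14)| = |(0 11 10 12 9)(1 15 8 4)(2 5 13 3 14)| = 20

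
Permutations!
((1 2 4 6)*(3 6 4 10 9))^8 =((1 2 10 9 3 6))^8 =(1 10 3)(2 9 6)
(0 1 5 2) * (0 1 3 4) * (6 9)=[3, 5, 1, 4, 0, 2, 9, 7, 8, 6]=(0 3 4)(1 5 2)(6 9)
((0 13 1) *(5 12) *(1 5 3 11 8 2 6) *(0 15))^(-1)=((0 13 5 12 3 11 8 2 6 1 15))^(-1)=(0 15 1 6 2 8 11 3 12 5 13)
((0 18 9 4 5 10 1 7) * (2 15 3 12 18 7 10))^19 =(0 7)(1 10)(2 12 4 15 18 5 3 9)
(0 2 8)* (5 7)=[2, 1, 8, 3, 4, 7, 6, 5, 0]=(0 2 8)(5 7)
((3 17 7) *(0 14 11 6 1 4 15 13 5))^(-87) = (17)(0 6 15)(1 13 14)(4 5 11)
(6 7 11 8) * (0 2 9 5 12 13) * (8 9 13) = (0 2 13)(5 12 8 6 7 11 9) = [2, 1, 13, 3, 4, 12, 7, 11, 6, 5, 10, 9, 8, 0]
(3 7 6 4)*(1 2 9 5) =(1 2 9 5)(3 7 6 4) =[0, 2, 9, 7, 3, 1, 4, 6, 8, 5]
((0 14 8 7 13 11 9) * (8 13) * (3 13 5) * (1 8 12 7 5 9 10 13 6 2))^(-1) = ((0 14 9)(1 8 5 3 6 2)(7 12)(10 13 11))^(-1) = (0 9 14)(1 2 6 3 5 8)(7 12)(10 11 13)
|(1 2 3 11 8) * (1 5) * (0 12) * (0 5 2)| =4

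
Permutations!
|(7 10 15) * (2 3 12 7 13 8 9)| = |(2 3 12 7 10 15 13 8 9)| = 9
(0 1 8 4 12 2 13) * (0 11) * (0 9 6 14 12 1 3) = (0 3)(1 8 4)(2 13 11 9 6 14 12) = [3, 8, 13, 0, 1, 5, 14, 7, 4, 6, 10, 9, 2, 11, 12]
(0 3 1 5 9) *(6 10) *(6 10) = (10)(0 3 1 5 9) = [3, 5, 2, 1, 4, 9, 6, 7, 8, 0, 10]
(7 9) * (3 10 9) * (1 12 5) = (1 12 5)(3 10 9 7) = [0, 12, 2, 10, 4, 1, 6, 3, 8, 7, 9, 11, 5]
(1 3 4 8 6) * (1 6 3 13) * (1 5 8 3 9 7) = [0, 13, 2, 4, 3, 8, 6, 1, 9, 7, 10, 11, 12, 5] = (1 13 5 8 9 7)(3 4)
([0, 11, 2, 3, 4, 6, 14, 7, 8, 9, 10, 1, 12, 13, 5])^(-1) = [0, 11, 2, 3, 4, 14, 5, 7, 8, 9, 10, 1, 12, 13, 6]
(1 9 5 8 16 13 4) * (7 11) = (1 9 5 8 16 13 4)(7 11) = [0, 9, 2, 3, 1, 8, 6, 11, 16, 5, 10, 7, 12, 4, 14, 15, 13]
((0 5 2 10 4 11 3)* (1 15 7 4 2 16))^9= (16)(2 10)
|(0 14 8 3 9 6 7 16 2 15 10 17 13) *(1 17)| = 14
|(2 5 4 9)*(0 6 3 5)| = 7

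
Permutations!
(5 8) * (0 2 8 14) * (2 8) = (0 8 5 14) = [8, 1, 2, 3, 4, 14, 6, 7, 5, 9, 10, 11, 12, 13, 0]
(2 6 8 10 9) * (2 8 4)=(2 6 4)(8 10 9)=[0, 1, 6, 3, 2, 5, 4, 7, 10, 8, 9]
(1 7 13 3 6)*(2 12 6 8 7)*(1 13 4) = (1 2 12 6 13 3 8 7 4) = [0, 2, 12, 8, 1, 5, 13, 4, 7, 9, 10, 11, 6, 3]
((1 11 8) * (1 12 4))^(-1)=((1 11 8 12 4))^(-1)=(1 4 12 8 11)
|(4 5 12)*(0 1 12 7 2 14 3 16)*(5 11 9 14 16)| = 12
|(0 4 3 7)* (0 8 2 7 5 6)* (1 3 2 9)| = 10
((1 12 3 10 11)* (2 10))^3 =(1 2)(3 11)(10 12)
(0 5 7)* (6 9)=(0 5 7)(6 9)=[5, 1, 2, 3, 4, 7, 9, 0, 8, 6]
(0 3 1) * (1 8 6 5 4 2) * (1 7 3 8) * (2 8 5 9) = (0 5 4 8 6 9 2 7 3 1) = [5, 0, 7, 1, 8, 4, 9, 3, 6, 2]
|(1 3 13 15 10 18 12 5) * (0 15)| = 9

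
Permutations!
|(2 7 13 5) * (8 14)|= |(2 7 13 5)(8 14)|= 4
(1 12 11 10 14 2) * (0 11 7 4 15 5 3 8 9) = (0 11 10 14 2 1 12 7 4 15 5 3 8 9) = [11, 12, 1, 8, 15, 3, 6, 4, 9, 0, 14, 10, 7, 13, 2, 5]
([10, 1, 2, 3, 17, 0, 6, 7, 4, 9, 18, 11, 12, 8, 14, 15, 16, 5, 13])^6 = (0 17 8 18)(4 13 10 5)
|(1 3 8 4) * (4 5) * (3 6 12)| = 7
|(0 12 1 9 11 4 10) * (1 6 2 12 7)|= |(0 7 1 9 11 4 10)(2 12 6)|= 21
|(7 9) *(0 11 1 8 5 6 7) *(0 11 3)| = |(0 3)(1 8 5 6 7 9 11)| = 14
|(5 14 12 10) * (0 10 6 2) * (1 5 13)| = |(0 10 13 1 5 14 12 6 2)| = 9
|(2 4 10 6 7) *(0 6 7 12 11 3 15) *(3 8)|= |(0 6 12 11 8 3 15)(2 4 10 7)|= 28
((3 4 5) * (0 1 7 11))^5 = ((0 1 7 11)(3 4 5))^5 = (0 1 7 11)(3 5 4)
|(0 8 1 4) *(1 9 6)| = |(0 8 9 6 1 4)| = 6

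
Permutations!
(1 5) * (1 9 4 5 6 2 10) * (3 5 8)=[0, 6, 10, 5, 8, 9, 2, 7, 3, 4, 1]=(1 6 2 10)(3 5 9 4 8)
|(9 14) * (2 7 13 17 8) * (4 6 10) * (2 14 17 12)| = 12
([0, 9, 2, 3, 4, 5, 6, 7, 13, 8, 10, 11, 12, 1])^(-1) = [0, 13, 2, 3, 4, 5, 6, 7, 9, 1, 10, 11, 12, 8]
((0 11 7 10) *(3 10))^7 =((0 11 7 3 10))^7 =(0 7 10 11 3)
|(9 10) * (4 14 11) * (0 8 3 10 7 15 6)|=|(0 8 3 10 9 7 15 6)(4 14 11)|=24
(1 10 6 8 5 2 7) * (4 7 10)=(1 4 7)(2 10 6 8 5)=[0, 4, 10, 3, 7, 2, 8, 1, 5, 9, 6]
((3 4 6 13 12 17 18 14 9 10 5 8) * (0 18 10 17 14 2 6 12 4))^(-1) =(0 3 8 5 10 17 9 14 12 4 13 6 2 18)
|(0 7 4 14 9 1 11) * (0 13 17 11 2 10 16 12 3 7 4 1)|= |(0 4 14 9)(1 2 10 16 12 3 7)(11 13 17)|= 84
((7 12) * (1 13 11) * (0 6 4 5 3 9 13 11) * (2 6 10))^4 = (0 4 13 6 9 2 3 10 5)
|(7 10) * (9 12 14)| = |(7 10)(9 12 14)| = 6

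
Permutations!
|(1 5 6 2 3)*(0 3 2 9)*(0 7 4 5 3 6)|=6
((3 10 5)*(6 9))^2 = (3 5 10)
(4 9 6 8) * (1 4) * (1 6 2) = [0, 4, 1, 3, 9, 5, 8, 7, 6, 2] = (1 4 9 2)(6 8)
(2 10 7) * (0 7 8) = (0 7 2 10 8) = [7, 1, 10, 3, 4, 5, 6, 2, 0, 9, 8]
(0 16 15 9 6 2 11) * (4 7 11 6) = (0 16 15 9 4 7 11)(2 6) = [16, 1, 6, 3, 7, 5, 2, 11, 8, 4, 10, 0, 12, 13, 14, 9, 15]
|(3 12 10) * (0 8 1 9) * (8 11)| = |(0 11 8 1 9)(3 12 10)| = 15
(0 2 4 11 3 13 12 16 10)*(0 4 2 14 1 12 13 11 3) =(0 14 1 12 16 10 4 3 11) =[14, 12, 2, 11, 3, 5, 6, 7, 8, 9, 4, 0, 16, 13, 1, 15, 10]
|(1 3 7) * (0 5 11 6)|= |(0 5 11 6)(1 3 7)|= 12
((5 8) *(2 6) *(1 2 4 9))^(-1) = ((1 2 6 4 9)(5 8))^(-1) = (1 9 4 6 2)(5 8)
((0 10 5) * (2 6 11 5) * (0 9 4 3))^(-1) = (0 3 4 9 5 11 6 2 10)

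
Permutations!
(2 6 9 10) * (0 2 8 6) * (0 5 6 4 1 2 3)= (0 3)(1 2 5 6 9 10 8 4)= [3, 2, 5, 0, 1, 6, 9, 7, 4, 10, 8]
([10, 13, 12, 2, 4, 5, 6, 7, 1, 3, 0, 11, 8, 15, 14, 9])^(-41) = [10, 8, 3, 9, 4, 5, 6, 7, 12, 15, 0, 11, 2, 1, 14, 13]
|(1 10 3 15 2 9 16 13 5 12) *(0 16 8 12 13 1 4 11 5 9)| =|(0 16 1 10 3 15 2)(4 11 5 13 9 8 12)| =7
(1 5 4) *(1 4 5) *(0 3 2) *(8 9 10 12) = (0 3 2)(8 9 10 12) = [3, 1, 0, 2, 4, 5, 6, 7, 9, 10, 12, 11, 8]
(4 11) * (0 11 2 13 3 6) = (0 11 4 2 13 3 6) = [11, 1, 13, 6, 2, 5, 0, 7, 8, 9, 10, 4, 12, 3]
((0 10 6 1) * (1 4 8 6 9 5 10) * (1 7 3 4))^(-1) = ((0 7 3 4 8 6 1)(5 10 9))^(-1) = (0 1 6 8 4 3 7)(5 9 10)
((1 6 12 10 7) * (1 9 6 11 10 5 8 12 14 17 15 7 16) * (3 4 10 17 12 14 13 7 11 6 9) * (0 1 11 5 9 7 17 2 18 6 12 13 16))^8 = (2 16 18 11 6)(5 14 17)(8 13 15)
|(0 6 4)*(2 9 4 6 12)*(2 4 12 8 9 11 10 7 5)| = 5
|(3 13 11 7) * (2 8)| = |(2 8)(3 13 11 7)| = 4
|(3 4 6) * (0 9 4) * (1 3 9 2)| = 12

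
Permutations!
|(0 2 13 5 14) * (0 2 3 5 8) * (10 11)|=14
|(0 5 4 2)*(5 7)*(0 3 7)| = 5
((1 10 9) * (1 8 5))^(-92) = ((1 10 9 8 5))^(-92) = (1 8 10 5 9)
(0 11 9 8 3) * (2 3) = (0 11 9 8 2 3) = [11, 1, 3, 0, 4, 5, 6, 7, 2, 8, 10, 9]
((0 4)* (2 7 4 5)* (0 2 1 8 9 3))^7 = (0 5 1 8 9 3)(2 7 4)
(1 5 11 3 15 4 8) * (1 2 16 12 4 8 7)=(1 5 11 3 15 8 2 16 12 4 7)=[0, 5, 16, 15, 7, 11, 6, 1, 2, 9, 10, 3, 4, 13, 14, 8, 12]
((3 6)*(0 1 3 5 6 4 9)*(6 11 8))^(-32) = (11)(0 4 1 9 3)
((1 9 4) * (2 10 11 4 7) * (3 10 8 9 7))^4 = ((1 7 2 8 9 3 10 11 4))^4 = (1 9 4 8 11 2 10 7 3)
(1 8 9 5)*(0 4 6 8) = (0 4 6 8 9 5 1) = [4, 0, 2, 3, 6, 1, 8, 7, 9, 5]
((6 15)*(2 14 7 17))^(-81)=(2 17 7 14)(6 15)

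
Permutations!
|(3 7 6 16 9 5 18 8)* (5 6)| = 15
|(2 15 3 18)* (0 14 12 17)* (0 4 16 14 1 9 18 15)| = 10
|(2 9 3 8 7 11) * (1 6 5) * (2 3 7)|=|(1 6 5)(2 9 7 11 3 8)|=6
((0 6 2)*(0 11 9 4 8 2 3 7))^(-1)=(0 7 3 6)(2 8 4 9 11)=((0 6 3 7)(2 11 9 4 8))^(-1)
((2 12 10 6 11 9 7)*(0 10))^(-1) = (0 12 2 7 9 11 6 10)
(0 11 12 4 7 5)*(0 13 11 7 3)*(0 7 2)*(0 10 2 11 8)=(0 11 12 4 3 7 5 13 8)(2 10)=[11, 1, 10, 7, 3, 13, 6, 5, 0, 9, 2, 12, 4, 8]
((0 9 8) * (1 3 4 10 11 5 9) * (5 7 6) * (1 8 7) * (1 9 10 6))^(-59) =(0 8)(1 5 7 6 9 4 11 3 10)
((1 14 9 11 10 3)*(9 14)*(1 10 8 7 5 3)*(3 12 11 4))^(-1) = ((14)(1 9 4 3 10)(5 12 11 8 7))^(-1) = (14)(1 10 3 4 9)(5 7 8 11 12)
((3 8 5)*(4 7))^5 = (3 5 8)(4 7)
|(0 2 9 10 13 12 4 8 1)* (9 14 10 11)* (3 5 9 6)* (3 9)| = |(0 2 14 10 13 12 4 8 1)(3 5)(6 9 11)| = 18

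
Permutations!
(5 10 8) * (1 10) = (1 10 8 5) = [0, 10, 2, 3, 4, 1, 6, 7, 5, 9, 8]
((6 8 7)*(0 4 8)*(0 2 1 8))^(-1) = ((0 4)(1 8 7 6 2))^(-1) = (0 4)(1 2 6 7 8)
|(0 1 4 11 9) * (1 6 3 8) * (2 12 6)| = |(0 2 12 6 3 8 1 4 11 9)| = 10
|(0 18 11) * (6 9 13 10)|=|(0 18 11)(6 9 13 10)|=12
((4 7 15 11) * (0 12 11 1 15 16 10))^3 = ((0 12 11 4 7 16 10)(1 15))^3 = (0 4 10 11 16 12 7)(1 15)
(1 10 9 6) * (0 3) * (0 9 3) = (1 10 3 9 6) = [0, 10, 2, 9, 4, 5, 1, 7, 8, 6, 3]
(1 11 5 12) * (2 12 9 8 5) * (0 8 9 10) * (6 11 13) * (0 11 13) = (0 8 5 10 11 2 12 1)(6 13) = [8, 0, 12, 3, 4, 10, 13, 7, 5, 9, 11, 2, 1, 6]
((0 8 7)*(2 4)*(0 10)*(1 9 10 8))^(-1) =(0 10 9 1)(2 4)(7 8)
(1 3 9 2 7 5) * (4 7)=(1 3 9 2 4 7 5)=[0, 3, 4, 9, 7, 1, 6, 5, 8, 2]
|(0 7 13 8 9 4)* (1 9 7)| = |(0 1 9 4)(7 13 8)| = 12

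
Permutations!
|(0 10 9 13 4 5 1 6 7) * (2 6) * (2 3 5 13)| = 6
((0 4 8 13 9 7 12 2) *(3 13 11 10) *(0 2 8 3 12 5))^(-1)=(0 5 7 9 13 3 4)(8 12 10 11)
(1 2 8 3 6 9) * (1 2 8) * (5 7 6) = (1 8 3 5 7 6 9 2) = [0, 8, 1, 5, 4, 7, 9, 6, 3, 2]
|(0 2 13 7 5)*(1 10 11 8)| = |(0 2 13 7 5)(1 10 11 8)| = 20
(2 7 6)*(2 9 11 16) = (2 7 6 9 11 16) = [0, 1, 7, 3, 4, 5, 9, 6, 8, 11, 10, 16, 12, 13, 14, 15, 2]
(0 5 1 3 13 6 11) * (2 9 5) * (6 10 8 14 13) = [2, 3, 9, 6, 4, 1, 11, 7, 14, 5, 8, 0, 12, 10, 13] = (0 2 9 5 1 3 6 11)(8 14 13 10)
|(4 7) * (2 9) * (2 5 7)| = 5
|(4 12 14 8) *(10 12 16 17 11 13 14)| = 14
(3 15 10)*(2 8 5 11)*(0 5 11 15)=(0 5 15 10 3)(2 8 11)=[5, 1, 8, 0, 4, 15, 6, 7, 11, 9, 3, 2, 12, 13, 14, 10]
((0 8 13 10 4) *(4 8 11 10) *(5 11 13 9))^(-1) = (0 4 13)(5 9 8 10 11)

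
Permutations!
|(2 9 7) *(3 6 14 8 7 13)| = 8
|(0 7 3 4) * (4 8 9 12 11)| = |(0 7 3 8 9 12 11 4)| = 8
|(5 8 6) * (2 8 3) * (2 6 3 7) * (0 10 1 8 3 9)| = |(0 10 1 8 9)(2 3 6 5 7)| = 5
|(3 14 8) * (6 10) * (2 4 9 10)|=15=|(2 4 9 10 6)(3 14 8)|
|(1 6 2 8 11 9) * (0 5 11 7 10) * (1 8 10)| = 10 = |(0 5 11 9 8 7 1 6 2 10)|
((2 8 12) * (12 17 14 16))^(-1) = (2 12 16 14 17 8)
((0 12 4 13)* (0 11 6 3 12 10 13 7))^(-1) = (0 7 4 12 3 6 11 13 10) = ((0 10 13 11 6 3 12 4 7))^(-1)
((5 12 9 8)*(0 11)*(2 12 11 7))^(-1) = (0 11 5 8 9 12 2 7)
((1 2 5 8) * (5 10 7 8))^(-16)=(1 8 7 10 2)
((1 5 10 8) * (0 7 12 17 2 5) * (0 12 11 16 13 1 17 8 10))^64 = (0 2 8 1 16 7 5 17 12 13 11)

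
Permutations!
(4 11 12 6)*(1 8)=(1 8)(4 11 12 6)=[0, 8, 2, 3, 11, 5, 4, 7, 1, 9, 10, 12, 6]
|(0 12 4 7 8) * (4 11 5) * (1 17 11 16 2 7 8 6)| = |(0 12 16 2 7 6 1 17 11 5 4 8)| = 12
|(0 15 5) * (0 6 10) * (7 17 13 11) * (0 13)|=9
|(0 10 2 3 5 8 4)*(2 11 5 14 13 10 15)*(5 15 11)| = |(0 11 15 2 3 14 13 10 5 8 4)| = 11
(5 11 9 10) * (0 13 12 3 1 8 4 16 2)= (0 13 12 3 1 8 4 16 2)(5 11 9 10)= [13, 8, 0, 1, 16, 11, 6, 7, 4, 10, 5, 9, 3, 12, 14, 15, 2]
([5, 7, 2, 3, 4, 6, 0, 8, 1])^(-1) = (0 6 5)(1 8 7)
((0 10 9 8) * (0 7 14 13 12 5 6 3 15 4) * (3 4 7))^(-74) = ((0 10 9 8 3 15 7 14 13 12 5 6 4))^(-74) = (0 3 13 4 8 14 6 9 7 5 10 15 12)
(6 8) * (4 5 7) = (4 5 7)(6 8) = [0, 1, 2, 3, 5, 7, 8, 4, 6]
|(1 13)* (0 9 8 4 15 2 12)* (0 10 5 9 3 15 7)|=22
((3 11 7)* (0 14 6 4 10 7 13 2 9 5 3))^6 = ((0 14 6 4 10 7)(2 9 5 3 11 13))^6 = (14)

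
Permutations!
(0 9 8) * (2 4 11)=(0 9 8)(2 4 11)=[9, 1, 4, 3, 11, 5, 6, 7, 0, 8, 10, 2]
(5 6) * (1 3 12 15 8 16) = [0, 3, 2, 12, 4, 6, 5, 7, 16, 9, 10, 11, 15, 13, 14, 8, 1] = (1 3 12 15 8 16)(5 6)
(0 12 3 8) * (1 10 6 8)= (0 12 3 1 10 6 8)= [12, 10, 2, 1, 4, 5, 8, 7, 0, 9, 6, 11, 3]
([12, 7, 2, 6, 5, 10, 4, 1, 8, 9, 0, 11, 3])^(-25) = [6, 7, 2, 5, 0, 12, 10, 1, 8, 9, 3, 11, 4]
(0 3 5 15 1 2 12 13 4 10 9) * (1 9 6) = (0 3 5 15 9)(1 2 12 13 4 10 6) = [3, 2, 12, 5, 10, 15, 1, 7, 8, 0, 6, 11, 13, 4, 14, 9]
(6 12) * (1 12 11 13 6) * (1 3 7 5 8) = (1 12 3 7 5 8)(6 11 13) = [0, 12, 2, 7, 4, 8, 11, 5, 1, 9, 10, 13, 3, 6]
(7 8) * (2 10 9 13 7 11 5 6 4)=(2 10 9 13 7 8 11 5 6 4)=[0, 1, 10, 3, 2, 6, 4, 8, 11, 13, 9, 5, 12, 7]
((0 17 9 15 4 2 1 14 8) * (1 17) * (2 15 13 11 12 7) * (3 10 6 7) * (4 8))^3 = (0 4)(1 15)(2 13 3 7 9 12 6 17 11 10)(8 14)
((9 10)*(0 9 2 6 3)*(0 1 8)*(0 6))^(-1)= ((0 9 10 2)(1 8 6 3))^(-1)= (0 2 10 9)(1 3 6 8)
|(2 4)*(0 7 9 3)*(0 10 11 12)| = |(0 7 9 3 10 11 12)(2 4)| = 14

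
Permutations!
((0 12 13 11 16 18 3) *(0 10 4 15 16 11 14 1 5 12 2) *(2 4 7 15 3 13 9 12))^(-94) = (0 1 18 7 4 5 13 15 3 2 14 16 10)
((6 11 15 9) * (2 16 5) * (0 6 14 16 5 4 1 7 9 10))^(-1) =(0 10 15 11 6)(1 4 16 14 9 7)(2 5)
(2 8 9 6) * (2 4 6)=(2 8 9)(4 6)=[0, 1, 8, 3, 6, 5, 4, 7, 9, 2]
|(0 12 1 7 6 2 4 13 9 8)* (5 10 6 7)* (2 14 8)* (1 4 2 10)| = 18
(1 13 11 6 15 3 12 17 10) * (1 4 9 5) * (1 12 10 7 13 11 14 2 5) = (1 11 6 15 3 10 4 9)(2 5 12 17 7 13 14) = [0, 11, 5, 10, 9, 12, 15, 13, 8, 1, 4, 6, 17, 14, 2, 3, 16, 7]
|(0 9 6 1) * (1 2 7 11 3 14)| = 9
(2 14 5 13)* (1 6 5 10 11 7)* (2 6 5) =(1 5 13 6 2 14 10 11 7) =[0, 5, 14, 3, 4, 13, 2, 1, 8, 9, 11, 7, 12, 6, 10]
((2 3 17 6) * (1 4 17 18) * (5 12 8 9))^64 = (1 4 17 6 2 3 18)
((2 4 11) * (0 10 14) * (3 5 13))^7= (0 10 14)(2 4 11)(3 5 13)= ((0 10 14)(2 4 11)(3 5 13))^7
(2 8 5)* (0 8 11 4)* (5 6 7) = (0 8 6 7 5 2 11 4) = [8, 1, 11, 3, 0, 2, 7, 5, 6, 9, 10, 4]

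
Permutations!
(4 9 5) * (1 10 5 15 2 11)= [0, 10, 11, 3, 9, 4, 6, 7, 8, 15, 5, 1, 12, 13, 14, 2]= (1 10 5 4 9 15 2 11)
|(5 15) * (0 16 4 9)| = 4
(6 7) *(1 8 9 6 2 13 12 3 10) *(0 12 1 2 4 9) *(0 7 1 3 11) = (0 12 11)(1 8 7 4 9 6)(2 13 3 10) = [12, 8, 13, 10, 9, 5, 1, 4, 7, 6, 2, 0, 11, 3]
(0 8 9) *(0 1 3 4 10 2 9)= [8, 3, 9, 4, 10, 5, 6, 7, 0, 1, 2]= (0 8)(1 3 4 10 2 9)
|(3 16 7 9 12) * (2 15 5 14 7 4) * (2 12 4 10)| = 11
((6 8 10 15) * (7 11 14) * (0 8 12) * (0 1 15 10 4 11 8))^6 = (1 6)(4 11 14 7 8)(12 15)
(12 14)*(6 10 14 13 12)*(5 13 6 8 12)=[0, 1, 2, 3, 4, 13, 10, 7, 12, 9, 14, 11, 6, 5, 8]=(5 13)(6 10 14 8 12)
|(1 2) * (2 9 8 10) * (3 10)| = |(1 9 8 3 10 2)| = 6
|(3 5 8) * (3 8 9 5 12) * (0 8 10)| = 6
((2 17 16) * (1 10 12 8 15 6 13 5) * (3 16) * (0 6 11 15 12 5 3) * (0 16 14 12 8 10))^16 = (0 5 12 3 6 1 10 14 13)(2 17 16)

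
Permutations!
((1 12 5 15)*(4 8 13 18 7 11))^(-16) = (4 13 7)(8 18 11)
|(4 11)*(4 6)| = |(4 11 6)| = 3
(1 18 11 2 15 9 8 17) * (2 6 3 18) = (1 2 15 9 8 17)(3 18 11 6) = [0, 2, 15, 18, 4, 5, 3, 7, 17, 8, 10, 6, 12, 13, 14, 9, 16, 1, 11]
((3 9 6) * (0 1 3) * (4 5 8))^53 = (0 9 1 6 3)(4 8 5)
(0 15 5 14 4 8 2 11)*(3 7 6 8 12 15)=[3, 1, 11, 7, 12, 14, 8, 6, 2, 9, 10, 0, 15, 13, 4, 5]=(0 3 7 6 8 2 11)(4 12 15 5 14)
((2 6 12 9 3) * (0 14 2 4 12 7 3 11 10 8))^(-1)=((0 14 2 6 7 3 4 12 9 11 10 8))^(-1)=(0 8 10 11 9 12 4 3 7 6 2 14)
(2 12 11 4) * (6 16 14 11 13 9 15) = (2 12 13 9 15 6 16 14 11 4) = [0, 1, 12, 3, 2, 5, 16, 7, 8, 15, 10, 4, 13, 9, 11, 6, 14]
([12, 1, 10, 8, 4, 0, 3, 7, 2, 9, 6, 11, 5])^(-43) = [5, 1, 6, 2, 4, 12, 8, 7, 10, 9, 3, 11, 0]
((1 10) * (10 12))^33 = (12)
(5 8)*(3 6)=(3 6)(5 8)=[0, 1, 2, 6, 4, 8, 3, 7, 5]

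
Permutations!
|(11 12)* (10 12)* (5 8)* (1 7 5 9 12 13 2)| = |(1 7 5 8 9 12 11 10 13 2)| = 10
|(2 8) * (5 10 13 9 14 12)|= 6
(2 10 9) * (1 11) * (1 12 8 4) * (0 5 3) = (0 5 3)(1 11 12 8 4)(2 10 9) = [5, 11, 10, 0, 1, 3, 6, 7, 4, 2, 9, 12, 8]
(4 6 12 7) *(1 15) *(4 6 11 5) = (1 15)(4 11 5)(6 12 7) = [0, 15, 2, 3, 11, 4, 12, 6, 8, 9, 10, 5, 7, 13, 14, 1]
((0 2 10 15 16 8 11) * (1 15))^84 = ((0 2 10 1 15 16 8 11))^84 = (0 15)(1 11)(2 16)(8 10)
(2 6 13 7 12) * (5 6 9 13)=(2 9 13 7 12)(5 6)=[0, 1, 9, 3, 4, 6, 5, 12, 8, 13, 10, 11, 2, 7]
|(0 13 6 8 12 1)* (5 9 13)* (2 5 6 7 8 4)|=|(0 6 4 2 5 9 13 7 8 12 1)|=11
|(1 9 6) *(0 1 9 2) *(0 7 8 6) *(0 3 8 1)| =12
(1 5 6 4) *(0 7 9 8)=(0 7 9 8)(1 5 6 4)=[7, 5, 2, 3, 1, 6, 4, 9, 0, 8]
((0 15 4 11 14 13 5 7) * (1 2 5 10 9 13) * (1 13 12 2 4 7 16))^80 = (0 7 15)(1 14 9 5 4 13 12 16 11 10 2)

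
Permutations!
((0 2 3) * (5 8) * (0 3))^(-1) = (0 2)(5 8) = ((0 2)(5 8))^(-1)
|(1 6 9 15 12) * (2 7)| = 10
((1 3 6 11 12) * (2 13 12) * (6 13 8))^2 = (1 13)(2 6)(3 12)(8 11)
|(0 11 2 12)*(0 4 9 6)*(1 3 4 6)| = |(0 11 2 12 6)(1 3 4 9)| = 20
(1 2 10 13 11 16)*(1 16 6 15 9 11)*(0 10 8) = (16)(0 10 13 1 2 8)(6 15 9 11) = [10, 2, 8, 3, 4, 5, 15, 7, 0, 11, 13, 6, 12, 1, 14, 9, 16]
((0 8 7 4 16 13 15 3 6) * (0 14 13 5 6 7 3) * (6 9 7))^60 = (16)(0 14 8 13 3 15 6) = ((0 8 3 6 14 13 15)(4 16 5 9 7))^60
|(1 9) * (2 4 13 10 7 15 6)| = 14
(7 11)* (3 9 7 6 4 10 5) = (3 9 7 11 6 4 10 5) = [0, 1, 2, 9, 10, 3, 4, 11, 8, 7, 5, 6]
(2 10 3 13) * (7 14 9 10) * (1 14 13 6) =(1 14 9 10 3 6)(2 7 13) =[0, 14, 7, 6, 4, 5, 1, 13, 8, 10, 3, 11, 12, 2, 9]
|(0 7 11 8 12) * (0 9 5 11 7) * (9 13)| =6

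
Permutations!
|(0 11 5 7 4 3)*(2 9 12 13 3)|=10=|(0 11 5 7 4 2 9 12 13 3)|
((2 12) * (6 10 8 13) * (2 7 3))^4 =((2 12 7 3)(6 10 8 13))^4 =(13)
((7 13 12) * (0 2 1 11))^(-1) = ((0 2 1 11)(7 13 12))^(-1) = (0 11 1 2)(7 12 13)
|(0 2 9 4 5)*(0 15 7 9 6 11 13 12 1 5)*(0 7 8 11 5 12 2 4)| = |(0 4 7 9)(1 12)(2 6 5 15 8 11 13)| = 28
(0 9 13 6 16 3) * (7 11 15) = (0 9 13 6 16 3)(7 11 15) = [9, 1, 2, 0, 4, 5, 16, 11, 8, 13, 10, 15, 12, 6, 14, 7, 3]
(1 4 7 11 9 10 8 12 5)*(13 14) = (1 4 7 11 9 10 8 12 5)(13 14) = [0, 4, 2, 3, 7, 1, 6, 11, 12, 10, 8, 9, 5, 14, 13]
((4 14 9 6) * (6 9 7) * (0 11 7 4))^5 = ((0 11 7 6)(4 14))^5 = (0 11 7 6)(4 14)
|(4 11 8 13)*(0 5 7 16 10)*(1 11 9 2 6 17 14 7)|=15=|(0 5 1 11 8 13 4 9 2 6 17 14 7 16 10)|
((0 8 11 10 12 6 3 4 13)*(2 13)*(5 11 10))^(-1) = ((0 8 10 12 6 3 4 2 13)(5 11))^(-1) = (0 13 2 4 3 6 12 10 8)(5 11)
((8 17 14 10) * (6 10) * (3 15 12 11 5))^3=(3 11 15 5 12)(6 17 10 14 8)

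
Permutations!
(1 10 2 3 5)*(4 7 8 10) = (1 4 7 8 10 2 3 5) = [0, 4, 3, 5, 7, 1, 6, 8, 10, 9, 2]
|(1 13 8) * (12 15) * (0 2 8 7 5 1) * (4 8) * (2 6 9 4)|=20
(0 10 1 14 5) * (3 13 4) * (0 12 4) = [10, 14, 2, 13, 3, 12, 6, 7, 8, 9, 1, 11, 4, 0, 5] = (0 10 1 14 5 12 4 3 13)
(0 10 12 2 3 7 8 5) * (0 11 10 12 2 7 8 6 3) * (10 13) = (0 12 7 6 3 8 5 11 13 10 2) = [12, 1, 0, 8, 4, 11, 3, 6, 5, 9, 2, 13, 7, 10]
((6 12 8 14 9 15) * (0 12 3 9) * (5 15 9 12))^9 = ((0 5 15 6 3 12 8 14))^9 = (0 5 15 6 3 12 8 14)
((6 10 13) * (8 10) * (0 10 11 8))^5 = (0 10 13 6)(8 11)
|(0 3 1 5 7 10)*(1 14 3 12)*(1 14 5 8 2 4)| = 28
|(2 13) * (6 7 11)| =6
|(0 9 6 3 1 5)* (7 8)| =6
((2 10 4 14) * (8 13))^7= (2 14 4 10)(8 13)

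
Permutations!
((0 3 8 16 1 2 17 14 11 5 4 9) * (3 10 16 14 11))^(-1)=((0 10 16 1 2 17 11 5 4 9)(3 8 14))^(-1)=(0 9 4 5 11 17 2 1 16 10)(3 14 8)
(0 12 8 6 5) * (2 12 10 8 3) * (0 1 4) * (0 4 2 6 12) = (0 10 8 12 3 6 5 1 2) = [10, 2, 0, 6, 4, 1, 5, 7, 12, 9, 8, 11, 3]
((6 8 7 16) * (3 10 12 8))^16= ((3 10 12 8 7 16 6))^16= (3 12 7 6 10 8 16)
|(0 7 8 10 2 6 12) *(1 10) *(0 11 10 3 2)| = |(0 7 8 1 3 2 6 12 11 10)| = 10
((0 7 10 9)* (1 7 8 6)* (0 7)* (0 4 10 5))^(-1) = ((0 8 6 1 4 10 9 7 5))^(-1) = (0 5 7 9 10 4 1 6 8)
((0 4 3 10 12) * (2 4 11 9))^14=((0 11 9 2 4 3 10 12))^14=(0 10 4 9)(2 11 12 3)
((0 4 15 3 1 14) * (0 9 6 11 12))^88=(0 11 9 1 15)(3 4 12 6 14)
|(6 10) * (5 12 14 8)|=|(5 12 14 8)(6 10)|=4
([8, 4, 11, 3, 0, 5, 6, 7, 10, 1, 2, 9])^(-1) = [4, 9, 10, 3, 1, 5, 6, 7, 0, 11, 8, 2]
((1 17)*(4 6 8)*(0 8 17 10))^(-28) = ((0 8 4 6 17 1 10))^(-28) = (17)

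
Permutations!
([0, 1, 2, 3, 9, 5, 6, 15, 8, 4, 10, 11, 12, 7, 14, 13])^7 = (4 9)(7 15 13)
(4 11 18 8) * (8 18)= (18)(4 11 8)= [0, 1, 2, 3, 11, 5, 6, 7, 4, 9, 10, 8, 12, 13, 14, 15, 16, 17, 18]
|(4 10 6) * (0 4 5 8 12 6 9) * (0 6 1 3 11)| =11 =|(0 4 10 9 6 5 8 12 1 3 11)|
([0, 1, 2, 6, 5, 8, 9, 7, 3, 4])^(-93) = (3 4)(5 6)(8 9)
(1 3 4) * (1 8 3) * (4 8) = (3 8) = [0, 1, 2, 8, 4, 5, 6, 7, 3]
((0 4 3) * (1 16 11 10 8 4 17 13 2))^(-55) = (17)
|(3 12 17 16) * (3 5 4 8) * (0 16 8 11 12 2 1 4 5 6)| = |(0 16 6)(1 4 11 12 17 8 3 2)| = 24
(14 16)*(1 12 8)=(1 12 8)(14 16)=[0, 12, 2, 3, 4, 5, 6, 7, 1, 9, 10, 11, 8, 13, 16, 15, 14]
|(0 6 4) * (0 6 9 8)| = 6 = |(0 9 8)(4 6)|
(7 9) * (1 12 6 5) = (1 12 6 5)(7 9) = [0, 12, 2, 3, 4, 1, 5, 9, 8, 7, 10, 11, 6]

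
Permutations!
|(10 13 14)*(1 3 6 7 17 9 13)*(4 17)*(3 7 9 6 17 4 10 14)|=15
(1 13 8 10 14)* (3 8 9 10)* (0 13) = (0 13 9 10 14 1)(3 8) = [13, 0, 2, 8, 4, 5, 6, 7, 3, 10, 14, 11, 12, 9, 1]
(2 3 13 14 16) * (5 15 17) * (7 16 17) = [0, 1, 3, 13, 4, 15, 6, 16, 8, 9, 10, 11, 12, 14, 17, 7, 2, 5] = (2 3 13 14 17 5 15 7 16)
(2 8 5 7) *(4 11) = [0, 1, 8, 3, 11, 7, 6, 2, 5, 9, 10, 4] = (2 8 5 7)(4 11)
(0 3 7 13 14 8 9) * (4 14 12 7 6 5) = [3, 1, 2, 6, 14, 4, 5, 13, 9, 0, 10, 11, 7, 12, 8] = (0 3 6 5 4 14 8 9)(7 13 12)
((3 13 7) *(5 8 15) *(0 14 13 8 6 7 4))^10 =(0 13)(3 6 15)(4 14)(5 8 7)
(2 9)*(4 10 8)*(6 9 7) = (2 7 6 9)(4 10 8) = [0, 1, 7, 3, 10, 5, 9, 6, 4, 2, 8]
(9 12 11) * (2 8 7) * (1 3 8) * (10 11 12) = (12)(1 3 8 7 2)(9 10 11) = [0, 3, 1, 8, 4, 5, 6, 2, 7, 10, 11, 9, 12]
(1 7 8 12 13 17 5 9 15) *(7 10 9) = (1 10 9 15)(5 7 8 12 13 17) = [0, 10, 2, 3, 4, 7, 6, 8, 12, 15, 9, 11, 13, 17, 14, 1, 16, 5]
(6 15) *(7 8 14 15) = (6 7 8 14 15) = [0, 1, 2, 3, 4, 5, 7, 8, 14, 9, 10, 11, 12, 13, 15, 6]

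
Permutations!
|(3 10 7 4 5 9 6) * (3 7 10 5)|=|(10)(3 5 9 6 7 4)|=6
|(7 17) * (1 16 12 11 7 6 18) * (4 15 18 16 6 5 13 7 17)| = |(1 6 16 12 11 17 5 13 7 4 15 18)| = 12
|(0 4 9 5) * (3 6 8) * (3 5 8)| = 10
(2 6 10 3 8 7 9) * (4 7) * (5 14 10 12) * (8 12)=(2 6 8 4 7 9)(3 12 5 14 10)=[0, 1, 6, 12, 7, 14, 8, 9, 4, 2, 3, 11, 5, 13, 10]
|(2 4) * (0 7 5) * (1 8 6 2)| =|(0 7 5)(1 8 6 2 4)| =15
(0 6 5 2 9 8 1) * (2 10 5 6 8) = (0 8 1)(2 9)(5 10) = [8, 0, 9, 3, 4, 10, 6, 7, 1, 2, 5]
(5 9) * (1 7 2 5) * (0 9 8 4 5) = (0 9 1 7 2)(4 5 8) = [9, 7, 0, 3, 5, 8, 6, 2, 4, 1]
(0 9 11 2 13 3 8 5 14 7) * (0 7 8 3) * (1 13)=(0 9 11 2 1 13)(5 14 8)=[9, 13, 1, 3, 4, 14, 6, 7, 5, 11, 10, 2, 12, 0, 8]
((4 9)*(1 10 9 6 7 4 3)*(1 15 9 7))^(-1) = (1 6 4 7 10)(3 9 15)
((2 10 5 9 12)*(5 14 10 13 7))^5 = (2 12 9 5 7 13)(10 14)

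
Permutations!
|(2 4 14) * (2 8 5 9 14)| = 4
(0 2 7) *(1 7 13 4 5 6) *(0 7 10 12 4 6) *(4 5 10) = (0 2 13 6 1 4 10 12 5) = [2, 4, 13, 3, 10, 0, 1, 7, 8, 9, 12, 11, 5, 6]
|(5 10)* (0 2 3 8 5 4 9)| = |(0 2 3 8 5 10 4 9)| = 8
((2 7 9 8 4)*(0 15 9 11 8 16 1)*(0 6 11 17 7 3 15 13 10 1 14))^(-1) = ((0 13 10 1 6 11 8 4 2 3 15 9 16 14)(7 17))^(-1) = (0 14 16 9 15 3 2 4 8 11 6 1 10 13)(7 17)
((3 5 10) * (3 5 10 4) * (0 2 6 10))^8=(0 2 6 10 5 4 3)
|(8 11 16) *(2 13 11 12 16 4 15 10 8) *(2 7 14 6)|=|(2 13 11 4 15 10 8 12 16 7 14 6)|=12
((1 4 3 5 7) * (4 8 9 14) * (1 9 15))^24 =(15)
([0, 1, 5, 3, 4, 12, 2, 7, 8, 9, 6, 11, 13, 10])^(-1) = (2 6 10 13 12 5)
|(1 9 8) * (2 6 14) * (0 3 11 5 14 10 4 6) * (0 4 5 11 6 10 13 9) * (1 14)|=12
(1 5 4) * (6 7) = (1 5 4)(6 7) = [0, 5, 2, 3, 1, 4, 7, 6]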